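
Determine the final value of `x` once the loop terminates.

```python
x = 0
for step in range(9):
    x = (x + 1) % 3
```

Let's trace through this code step by step.

Initialize: x = 0
Entering loop: for step in range(9):
After iteration 1: step = 0, x = 1
After iteration 2: step = 1, x = 2
After iteration 3: step = 2, x = 0
After iteration 4: step = 3, x = 1
After iteration 5: step = 4, x = 2
After iteration 6: step = 5, x = 0
After iteration 7: step = 6, x = 1
After iteration 8: step = 7, x = 2
After iteration 9: step = 8, x = 0
Loop ends.

Final answer: 0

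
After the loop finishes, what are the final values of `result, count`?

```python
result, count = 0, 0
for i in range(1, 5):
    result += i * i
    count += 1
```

Let's trace through this code step by step.

Initialize: result = 0
Initialize: count = 0
Entering loop: for i in range(1, 5):
After iteration 1: i = 1, result = 1, count = 1
After iteration 2: i = 2, result = 5, count = 2
After iteration 3: i = 3, result = 14, count = 3
After iteration 4: i = 4, result = 30, count = 4
Loop ends.

Final answer: 30, 4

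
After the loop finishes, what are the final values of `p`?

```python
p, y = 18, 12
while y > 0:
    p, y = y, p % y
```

Let's trace through this code step by step.

Initialize: p = 18
Initialize: y = 12
Entering loop: while y > 0:
After iteration 1: p = 12, y = 6
After iteration 2: p = 6, y = 0
Loop ends.

Final answer: 6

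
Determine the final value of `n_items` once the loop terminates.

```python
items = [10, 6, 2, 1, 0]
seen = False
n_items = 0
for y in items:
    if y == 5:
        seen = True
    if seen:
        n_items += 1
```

Let's trace through this code step by step.

Initialize: items = [10, 6, 2, 1, 0]
Initialize: seen = False
Initialize: n_items = 0
Entering loop: for y in items:
After iteration 1: y = 10, n_items = 0
After iteration 2: y = 6, n_items = 0
After iteration 3: y = 2, n_items = 0
After iteration 4: y = 1, n_items = 0
After iteration 5: y = 0, n_items = 0
Loop ends.

Final answer: 0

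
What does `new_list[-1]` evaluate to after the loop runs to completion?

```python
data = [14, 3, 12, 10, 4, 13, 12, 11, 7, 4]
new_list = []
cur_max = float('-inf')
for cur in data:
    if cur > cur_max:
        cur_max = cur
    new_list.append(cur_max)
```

Let's trace through this code step by step.

Initialize: data = [14, 3, 12, 10, 4, 13, 12, 11, 7, 4]
Initialize: new_list = []
Initialize: cur_max = -inf
Entering loop: for cur in data:
After iteration 1: cur = 14, new_list = [14], cur_max = 14
After iteration 2: cur = 3, new_list = [14, 14], cur_max = 14
After iteration 3: cur = 12, new_list = [14, 14, 14], cur_max = 14
After iteration 4: cur = 10, new_list = [14, 14, 14, 14], cur_max = 14
After iteration 5: cur = 4, new_list = [14, 14, 14, 14, 14], cur_max = 14
After iteration 6: cur = 13, new_list = [14, 14, 14, 14, 14, 14], cur_max = 14
After iteration 7: cur = 12, new_list = [14, 14, 14, 14, 14, 14, 14], cur_max = 14
After iteration 8: cur = 11, new_list = [14, 14, 14, 14, 14, 14, 14, 14], cur_max = 14
After iteration 9: cur = 7, new_list = [14, 14, 14, 14, 14, 14, 14, 14, 14], cur_max = 14
After iteration 10: cur = 4, new_list = [14, 14, 14, 14, 14, 14, 14, 14, 14, 14], cur_max = 14
Loop ends.
new_list[-1] = 14

Final answer: 14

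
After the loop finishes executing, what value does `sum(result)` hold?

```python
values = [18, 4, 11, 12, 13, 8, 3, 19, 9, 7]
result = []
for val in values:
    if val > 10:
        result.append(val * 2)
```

Let's trace through this code step by step.

Initialize: values = [18, 4, 11, 12, 13, 8, 3, 19, 9, 7]
Initialize: result = []
Entering loop: for val in values:
After iteration 1: val = 18, result = [36]
After iteration 2: val = 4, result = [36]
After iteration 3: val = 11, result = [36, 22]
After iteration 4: val = 12, result = [36, 22, 24]
After iteration 5: val = 13, result = [36, 22, 24, 26]
After iteration 6: val = 8, result = [36, 22, 24, 26]
After iteration 7: val = 3, result = [36, 22, 24, 26]
After iteration 8: val = 19, result = [36, 22, 24, 26, 38]
After iteration 9: val = 9, result = [36, 22, 24, 26, 38]
After iteration 10: val = 7, result = [36, 22, 24, 26, 38]
Loop ends.
sum(result) = 146

Final answer: 146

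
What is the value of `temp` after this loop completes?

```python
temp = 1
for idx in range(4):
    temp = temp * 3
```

Let's trace through this code step by step.

Initialize: temp = 1
Entering loop: for idx in range(4):
After iteration 1: idx = 0, temp = 3
After iteration 2: idx = 1, temp = 9
After iteration 3: idx = 2, temp = 27
After iteration 4: idx = 3, temp = 81
Loop ends.

Final answer: 81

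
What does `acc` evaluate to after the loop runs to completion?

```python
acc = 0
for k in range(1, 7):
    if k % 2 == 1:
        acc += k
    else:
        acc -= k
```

Let's trace through this code step by step.

Initialize: acc = 0
Entering loop: for k in range(1, 7):
After iteration 1: k = 1, acc = 1
After iteration 2: k = 2, acc = -1
After iteration 3: k = 3, acc = 2
After iteration 4: k = 4, acc = -2
After iteration 5: k = 5, acc = 3
After iteration 6: k = 6, acc = -3
Loop ends.

Final answer: -3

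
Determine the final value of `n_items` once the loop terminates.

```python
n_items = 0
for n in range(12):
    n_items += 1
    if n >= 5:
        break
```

Let's trace through this code step by step.

Initialize: n_items = 0
Entering loop: for n in range(12):
After iteration 1: n = 0, n_items = 1
After iteration 2: n = 1, n_items = 2
After iteration 3: n = 2, n_items = 3
After iteration 4: n = 3, n_items = 4
After iteration 5: n = 4, n_items = 5
After iteration 6: n = 5, n_items = 6
Loop ends.

Final answer: 6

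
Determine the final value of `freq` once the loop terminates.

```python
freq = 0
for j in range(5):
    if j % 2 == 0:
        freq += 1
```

Let's trace through this code step by step.

Initialize: freq = 0
Entering loop: for j in range(5):
After iteration 1: j = 0, freq = 1
After iteration 2: j = 1, freq = 1
After iteration 3: j = 2, freq = 2
After iteration 4: j = 3, freq = 2
After iteration 5: j = 4, freq = 3
Loop ends.

Final answer: 3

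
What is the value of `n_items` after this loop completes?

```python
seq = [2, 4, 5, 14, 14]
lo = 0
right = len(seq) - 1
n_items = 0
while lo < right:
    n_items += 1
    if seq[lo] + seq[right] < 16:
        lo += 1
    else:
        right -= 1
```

Let's trace through this code step by step.

Initialize: seq = [2, 4, 5, 14, 14]
Initialize: lo = 0
Initialize: right = 4
Initialize: n_items = 0
Entering loop: while lo < right:
After iteration 1: lo = 0, right = 3, n_items = 1
After iteration 2: lo = 0, right = 2, n_items = 2
After iteration 3: lo = 1, right = 2, n_items = 3
After iteration 4: lo = 2, right = 2, n_items = 4
Loop ends.

Final answer: 4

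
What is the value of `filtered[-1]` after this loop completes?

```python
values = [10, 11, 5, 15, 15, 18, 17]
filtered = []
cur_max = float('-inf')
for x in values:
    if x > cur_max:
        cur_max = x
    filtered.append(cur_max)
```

Let's trace through this code step by step.

Initialize: values = [10, 11, 5, 15, 15, 18, 17]
Initialize: filtered = []
Initialize: cur_max = -inf
Entering loop: for x in values:
After iteration 1: x = 10, filtered = [10], cur_max = 10
After iteration 2: x = 11, filtered = [10, 11], cur_max = 11
After iteration 3: x = 5, filtered = [10, 11, 11], cur_max = 11
After iteration 4: x = 15, filtered = [10, 11, 11, 15], cur_max = 15
After iteration 5: x = 15, filtered = [10, 11, 11, 15, 15], cur_max = 15
After iteration 6: x = 18, filtered = [10, 11, 11, 15, 15, 18], cur_max = 18
After iteration 7: x = 17, filtered = [10, 11, 11, 15, 15, 18, 18], cur_max = 18
Loop ends.
filtered[-1] = 18

Final answer: 18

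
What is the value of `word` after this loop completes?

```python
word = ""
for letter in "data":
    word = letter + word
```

Let's trace through this code step by step.

Initialize: word = ''
Entering loop: for letter in "data":
After iteration 1: letter = 'd', word = 'd'
After iteration 2: letter = 'a', word = 'ad'
After iteration 3: letter = 't', word = 'tad'
After iteration 4: letter = 'a', word = 'atad'
Loop ends.

Final answer: 'atad'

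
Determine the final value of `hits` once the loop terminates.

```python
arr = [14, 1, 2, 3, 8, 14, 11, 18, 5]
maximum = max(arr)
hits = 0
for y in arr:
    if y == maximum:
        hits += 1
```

Let's trace through this code step by step.

Initialize: arr = [14, 1, 2, 3, 8, 14, 11, 18, 5]
Initialize: maximum = 18
Initialize: hits = 0
Entering loop: for y in arr:
After iteration 1: y = 14, hits = 0
After iteration 2: y = 1, hits = 0
After iteration 3: y = 2, hits = 0
After iteration 4: y = 3, hits = 0
After iteration 5: y = 8, hits = 0
After iteration 6: y = 14, hits = 0
After iteration 7: y = 11, hits = 0
After iteration 8: y = 18, hits = 1
After iteration 9: y = 5, hits = 1
Loop ends.

Final answer: 1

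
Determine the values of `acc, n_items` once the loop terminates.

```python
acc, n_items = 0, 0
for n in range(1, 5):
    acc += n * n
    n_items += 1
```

Let's trace through this code step by step.

Initialize: acc = 0
Initialize: n_items = 0
Entering loop: for n in range(1, 5):
After iteration 1: n = 1, acc = 1, n_items = 1
After iteration 2: n = 2, acc = 5, n_items = 2
After iteration 3: n = 3, acc = 14, n_items = 3
After iteration 4: n = 4, acc = 30, n_items = 4
Loop ends.

Final answer: 30, 4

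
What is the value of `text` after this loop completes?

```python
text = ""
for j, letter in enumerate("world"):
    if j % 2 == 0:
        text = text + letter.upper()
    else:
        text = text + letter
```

Let's trace through this code step by step.

Initialize: text = ''
Entering loop: for j, letter in enumerate("world"):
After iteration 1: j = 0, letter = 'w', text = 'W'
After iteration 2: j = 1, letter = 'o', text = 'Wo'
After iteration 3: j = 2, letter = 'r', text = 'WoR'
After iteration 4: j = 3, letter = 'l', text = 'WoRl'
After iteration 5: j = 4, letter = 'd', text = 'WoRlD'
Loop ends.

Final answer: 'WoRlD'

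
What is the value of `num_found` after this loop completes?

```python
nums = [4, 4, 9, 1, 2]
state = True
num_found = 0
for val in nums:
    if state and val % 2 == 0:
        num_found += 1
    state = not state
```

Let's trace through this code step by step.

Initialize: nums = [4, 4, 9, 1, 2]
Initialize: state = True
Initialize: num_found = 0
Entering loop: for val in nums:
After iteration 1: val = 4, state = False, num_found = 1
After iteration 2: val = 4, state = True, num_found = 1
After iteration 3: val = 9, state = False, num_found = 1
After iteration 4: val = 1, state = True, num_found = 1
After iteration 5: val = 2, state = False, num_found = 2
Loop ends.

Final answer: 2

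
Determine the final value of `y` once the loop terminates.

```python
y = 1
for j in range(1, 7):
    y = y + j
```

Let's trace through this code step by step.

Initialize: y = 1
Entering loop: for j in range(1, 7):
After iteration 1: j = 1, y = 2
After iteration 2: j = 2, y = 4
After iteration 3: j = 3, y = 7
After iteration 4: j = 4, y = 11
After iteration 5: j = 5, y = 16
After iteration 6: j = 6, y = 22
Loop ends.

Final answer: 22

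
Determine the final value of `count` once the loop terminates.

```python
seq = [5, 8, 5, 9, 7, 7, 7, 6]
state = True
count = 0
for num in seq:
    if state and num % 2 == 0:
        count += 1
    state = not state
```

Let's trace through this code step by step.

Initialize: seq = [5, 8, 5, 9, 7, 7, 7, 6]
Initialize: state = True
Initialize: count = 0
Entering loop: for num in seq:
After iteration 1: num = 5, state = False, count = 0
After iteration 2: num = 8, state = True, count = 0
After iteration 3: num = 5, state = False, count = 0
After iteration 4: num = 9, state = True, count = 0
After iteration 5: num = 7, state = False, count = 0
After iteration 6: num = 7, state = True, count = 0
After iteration 7: num = 7, state = False, count = 0
After iteration 8: num = 6, state = True, count = 0
Loop ends.

Final answer: 0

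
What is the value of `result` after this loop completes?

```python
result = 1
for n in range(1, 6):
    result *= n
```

Let's trace through this code step by step.

Initialize: result = 1
Entering loop: for n in range(1, 6):
After iteration 1: n = 1, result = 1
After iteration 2: n = 2, result = 2
After iteration 3: n = 3, result = 6
After iteration 4: n = 4, result = 24
After iteration 5: n = 5, result = 120
Loop ends.

Final answer: 120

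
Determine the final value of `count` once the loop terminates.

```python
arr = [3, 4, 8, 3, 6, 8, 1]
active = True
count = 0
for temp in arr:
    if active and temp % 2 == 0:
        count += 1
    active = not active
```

Let's trace through this code step by step.

Initialize: arr = [3, 4, 8, 3, 6, 8, 1]
Initialize: active = True
Initialize: count = 0
Entering loop: for temp in arr:
After iteration 1: temp = 3, active = False, count = 0
After iteration 2: temp = 4, active = True, count = 0
After iteration 3: temp = 8, active = False, count = 1
After iteration 4: temp = 3, active = True, count = 1
After iteration 5: temp = 6, active = False, count = 2
After iteration 6: temp = 8, active = True, count = 2
After iteration 7: temp = 1, active = False, count = 2
Loop ends.

Final answer: 2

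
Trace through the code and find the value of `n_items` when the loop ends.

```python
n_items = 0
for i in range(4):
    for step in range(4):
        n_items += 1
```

Let's trace through this code step by step.

Initialize: n_items = 0
Entering loop: for i in range(4):
After iteration 1: i = 0, n_items = 4
After iteration 2: i = 1, n_items = 8
After iteration 3: i = 2, n_items = 12
After iteration 4: i = 3, n_items = 16
Loop ends.

Final answer: 16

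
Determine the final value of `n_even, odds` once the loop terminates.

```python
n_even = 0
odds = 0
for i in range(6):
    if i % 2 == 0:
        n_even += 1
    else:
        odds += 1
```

Let's trace through this code step by step.

Initialize: n_even = 0
Initialize: odds = 0
Entering loop: for i in range(6):
After iteration 1: i = 0, n_even = 1, odds = 0
After iteration 2: i = 1, n_even = 1, odds = 1
After iteration 3: i = 2, n_even = 2, odds = 1
After iteration 4: i = 3, n_even = 2, odds = 2
After iteration 5: i = 4, n_even = 3, odds = 2
After iteration 6: i = 5, n_even = 3, odds = 3
Loop ends.

Final answer: 3, 3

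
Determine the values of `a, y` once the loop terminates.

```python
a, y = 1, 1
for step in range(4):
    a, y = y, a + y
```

Let's trace through this code step by step.

Initialize: a = 1
Initialize: y = 1
Entering loop: for step in range(4):
After iteration 1: step = 0, a = 1, y = 2
After iteration 2: step = 1, a = 2, y = 3
After iteration 3: step = 2, a = 3, y = 5
After iteration 4: step = 3, a = 5, y = 8
Loop ends.

Final answer: 5, 8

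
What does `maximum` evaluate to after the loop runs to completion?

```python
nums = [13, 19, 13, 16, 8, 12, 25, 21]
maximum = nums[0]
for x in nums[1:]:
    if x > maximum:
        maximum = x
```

Let's trace through this code step by step.

Initialize: nums = [13, 19, 13, 16, 8, 12, 25, 21]
Initialize: maximum = 13
Entering loop: for x in nums[1:]:
After iteration 1: x = 19, maximum = 19
After iteration 2: x = 13, maximum = 19
After iteration 3: x = 16, maximum = 19
After iteration 4: x = 8, maximum = 19
After iteration 5: x = 12, maximum = 19
After iteration 6: x = 25, maximum = 25
After iteration 7: x = 21, maximum = 25
Loop ends.

Final answer: 25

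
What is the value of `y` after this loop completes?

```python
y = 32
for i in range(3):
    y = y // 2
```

Let's trace through this code step by step.

Initialize: y = 32
Entering loop: for i in range(3):
After iteration 1: i = 0, y = 16
After iteration 2: i = 1, y = 8
After iteration 3: i = 2, y = 4
Loop ends.

Final answer: 4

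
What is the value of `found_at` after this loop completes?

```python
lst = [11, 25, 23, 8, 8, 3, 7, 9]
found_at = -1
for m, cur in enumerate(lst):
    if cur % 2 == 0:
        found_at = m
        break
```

Let's trace through this code step by step.

Initialize: lst = [11, 25, 23, 8, 8, 3, 7, 9]
Initialize: found_at = -1
Entering loop: for m, cur in enumerate(lst):
After iteration 1: m = 0, cur = 11, found_at = -1
After iteration 2: m = 1, cur = 25, found_at = -1
After iteration 3: m = 2, cur = 23, found_at = -1
After iteration 4: m = 3, cur = 8, found_at = 3
Loop ends.

Final answer: 3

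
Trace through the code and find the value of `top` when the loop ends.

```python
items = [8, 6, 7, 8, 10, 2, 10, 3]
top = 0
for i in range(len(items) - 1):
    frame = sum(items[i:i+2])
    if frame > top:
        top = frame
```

Let's trace through this code step by step.

Initialize: items = [8, 6, 7, 8, 10, 2, 10, 3]
Initialize: top = 0
Entering loop: for i in range(len(items) - 1):
After iteration 1: i = 0, top = 14, frame = 14
After iteration 2: i = 1, top = 14, frame = 13
After iteration 3: i = 2, top = 15, frame = 15
After iteration 4: i = 3, top = 18, frame = 18
After iteration 5: i = 4, top = 18, frame = 12
After iteration 6: i = 5, top = 18, frame = 12
After iteration 7: i = 6, top = 18, frame = 13
Loop ends.

Final answer: 18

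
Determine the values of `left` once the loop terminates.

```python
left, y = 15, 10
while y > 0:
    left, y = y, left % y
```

Let's trace through this code step by step.

Initialize: left = 15
Initialize: y = 10
Entering loop: while y > 0:
After iteration 1: left = 10, y = 5
After iteration 2: left = 5, y = 0
Loop ends.

Final answer: 5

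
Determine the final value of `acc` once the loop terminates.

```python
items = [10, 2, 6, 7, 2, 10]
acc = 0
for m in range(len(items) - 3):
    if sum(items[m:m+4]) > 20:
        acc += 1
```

Let's trace through this code step by step.

Initialize: items = [10, 2, 6, 7, 2, 10]
Initialize: acc = 0
Entering loop: for m in range(len(items) - 3):
After iteration 1: m = 0, acc = 1
After iteration 2: m = 1, acc = 1
After iteration 3: m = 2, acc = 2
Loop ends.

Final answer: 2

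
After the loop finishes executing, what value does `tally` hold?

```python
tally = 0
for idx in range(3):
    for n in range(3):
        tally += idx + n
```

Let's trace through this code step by step.

Initialize: tally = 0
Entering loop: for idx in range(3):
After iteration 1: idx = 0, tally = 3
After iteration 2: idx = 1, tally = 9
After iteration 3: idx = 2, tally = 18
Loop ends.

Final answer: 18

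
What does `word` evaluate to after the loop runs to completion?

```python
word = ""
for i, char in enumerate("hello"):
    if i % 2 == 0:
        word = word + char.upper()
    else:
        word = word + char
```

Let's trace through this code step by step.

Initialize: word = ''
Entering loop: for i, char in enumerate("hello"):
After iteration 1: i = 0, char = 'h', word = 'H'
After iteration 2: i = 1, char = 'e', word = 'He'
After iteration 3: i = 2, char = 'l', word = 'HeL'
After iteration 4: i = 3, char = 'l', word = 'HeLl'
After iteration 5: i = 4, char = 'o', word = 'HeLlO'
Loop ends.

Final answer: 'HeLlO'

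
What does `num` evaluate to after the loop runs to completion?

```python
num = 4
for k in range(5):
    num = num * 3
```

Let's trace through this code step by step.

Initialize: num = 4
Entering loop: for k in range(5):
After iteration 1: k = 0, num = 12
After iteration 2: k = 1, num = 36
After iteration 3: k = 2, num = 108
After iteration 4: k = 3, num = 324
After iteration 5: k = 4, num = 972
Loop ends.

Final answer: 972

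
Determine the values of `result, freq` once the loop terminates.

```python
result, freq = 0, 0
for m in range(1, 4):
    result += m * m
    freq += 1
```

Let's trace through this code step by step.

Initialize: result = 0
Initialize: freq = 0
Entering loop: for m in range(1, 4):
After iteration 1: m = 1, result = 1, freq = 1
After iteration 2: m = 2, result = 5, freq = 2
After iteration 3: m = 3, result = 14, freq = 3
Loop ends.

Final answer: 14, 3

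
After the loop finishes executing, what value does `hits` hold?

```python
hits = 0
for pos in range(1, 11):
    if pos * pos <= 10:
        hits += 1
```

Let's trace through this code step by step.

Initialize: hits = 0
Entering loop: for pos in range(1, 11):
After iteration 1: pos = 1, hits = 1
After iteration 2: pos = 2, hits = 2
After iteration 3: pos = 3, hits = 3
After iteration 4: pos = 4, hits = 3
After iteration 5: pos = 5, hits = 3
After iteration 6: pos = 6, hits = 3
After iteration 7: pos = 7, hits = 3
After iteration 8: pos = 8, hits = 3
After iteration 9: pos = 9, hits = 3
After iteration 10: pos = 10, hits = 3
Loop ends.

Final answer: 3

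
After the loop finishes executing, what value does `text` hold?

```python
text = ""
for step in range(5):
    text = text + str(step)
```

Let's trace through this code step by step.

Initialize: text = ''
Entering loop: for step in range(5):
After iteration 1: step = 0, text = '0'
After iteration 2: step = 1, text = '01'
After iteration 3: step = 2, text = '012'
After iteration 4: step = 3, text = '0123'
After iteration 5: step = 4, text = '01234'
Loop ends.

Final answer: '01234'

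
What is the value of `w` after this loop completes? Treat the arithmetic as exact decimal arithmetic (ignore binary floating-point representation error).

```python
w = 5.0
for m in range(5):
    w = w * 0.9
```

Let's trace through this code step by step.

Initialize: w = 5.0
Entering loop: for m in range(5):
After iteration 1: m = 0, w = 4.5
After iteration 2: m = 1, w = 4.05
After iteration 3: m = 2, w = 3.645
After iteration 4: m = 3, w = 3.2805
After iteration 5: m = 4, w = 2.95245
Loop ends.

Final answer: 2.95245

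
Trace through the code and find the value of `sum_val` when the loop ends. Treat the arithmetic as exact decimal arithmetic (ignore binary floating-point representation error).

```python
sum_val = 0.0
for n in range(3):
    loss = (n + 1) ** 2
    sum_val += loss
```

Let's trace through this code step by step.

Initialize: sum_val = 0.0
Entering loop: for n in range(3):
After iteration 1: n = 0, sum_val = 1.0, loss = 1
After iteration 2: n = 1, sum_val = 5.0, loss = 4
After iteration 3: n = 2, sum_val = 14.0, loss = 9
Loop ends.

Final answer: 14.0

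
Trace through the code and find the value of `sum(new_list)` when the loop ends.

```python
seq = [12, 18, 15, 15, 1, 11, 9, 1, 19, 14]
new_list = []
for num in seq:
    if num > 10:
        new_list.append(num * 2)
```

Let's trace through this code step by step.

Initialize: seq = [12, 18, 15, 15, 1, 11, 9, 1, 19, 14]
Initialize: new_list = []
Entering loop: for num in seq:
After iteration 1: num = 12, new_list = [24]
After iteration 2: num = 18, new_list = [24, 36]
After iteration 3: num = 15, new_list = [24, 36, 30]
After iteration 4: num = 15, new_list = [24, 36, 30, 30]
After iteration 5: num = 1, new_list = [24, 36, 30, 30]
After iteration 6: num = 11, new_list = [24, 36, 30, 30, 22]
After iteration 7: num = 9, new_list = [24, 36, 30, 30, 22]
After iteration 8: num = 1, new_list = [24, 36, 30, 30, 22]
After iteration 9: num = 19, new_list = [24, 36, 30, 30, 22, 38]
After iteration 10: num = 14, new_list = [24, 36, 30, 30, 22, 38, 28]
Loop ends.
sum(new_list) = 208

Final answer: 208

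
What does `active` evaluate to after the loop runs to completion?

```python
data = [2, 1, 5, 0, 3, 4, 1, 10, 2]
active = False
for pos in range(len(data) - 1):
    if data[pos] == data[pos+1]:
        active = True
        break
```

Let's trace through this code step by step.

Initialize: data = [2, 1, 5, 0, 3, 4, 1, 10, 2]
Initialize: active = False
Entering loop: for pos in range(len(data) - 1):
After iteration 1: pos = 0, active = False
After iteration 2: pos = 1, active = False
After iteration 3: pos = 2, active = False
After iteration 4: pos = 3, active = False
After iteration 5: pos = 4, active = False
After iteration 6: pos = 5, active = False
After iteration 7: pos = 6, active = False
After iteration 8: pos = 7, active = False
Loop ends.

Final answer: False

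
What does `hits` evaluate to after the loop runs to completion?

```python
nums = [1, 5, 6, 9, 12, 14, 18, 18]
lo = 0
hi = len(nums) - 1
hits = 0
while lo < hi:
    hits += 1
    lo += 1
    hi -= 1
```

Let's trace through this code step by step.

Initialize: nums = [1, 5, 6, 9, 12, 14, 18, 18]
Initialize: lo = 0
Initialize: hi = 7
Initialize: hits = 0
Entering loop: while lo < hi:
After iteration 1: lo = 1, hi = 6, hits = 1
After iteration 2: lo = 2, hi = 5, hits = 2
After iteration 3: lo = 3, hi = 4, hits = 3
After iteration 4: lo = 4, hi = 3, hits = 4
Loop ends.

Final answer: 4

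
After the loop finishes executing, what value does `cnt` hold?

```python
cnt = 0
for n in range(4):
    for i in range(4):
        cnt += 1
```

Let's trace through this code step by step.

Initialize: cnt = 0
Entering loop: for n in range(4):
After iteration 1: n = 0, cnt = 4
After iteration 2: n = 1, cnt = 8
After iteration 3: n = 2, cnt = 12
After iteration 4: n = 3, cnt = 16
Loop ends.

Final answer: 16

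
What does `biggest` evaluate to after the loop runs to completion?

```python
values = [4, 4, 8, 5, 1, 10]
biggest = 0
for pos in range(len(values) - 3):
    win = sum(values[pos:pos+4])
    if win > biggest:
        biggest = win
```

Let's trace through this code step by step.

Initialize: values = [4, 4, 8, 5, 1, 10]
Initialize: biggest = 0
Entering loop: for pos in range(len(values) - 3):
After iteration 1: pos = 0, biggest = 21, win = 21
After iteration 2: pos = 1, biggest = 21, win = 18
After iteration 3: pos = 2, biggest = 24, win = 24
Loop ends.

Final answer: 24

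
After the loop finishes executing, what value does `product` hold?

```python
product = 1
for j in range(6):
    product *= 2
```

Let's trace through this code step by step.

Initialize: product = 1
Entering loop: for j in range(6):
After iteration 1: j = 0, product = 2
After iteration 2: j = 1, product = 4
After iteration 3: j = 2, product = 8
After iteration 4: j = 3, product = 16
After iteration 5: j = 4, product = 32
After iteration 6: j = 5, product = 64
Loop ends.

Final answer: 64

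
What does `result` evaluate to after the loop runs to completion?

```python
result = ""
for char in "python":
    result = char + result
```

Let's trace through this code step by step.

Initialize: result = ''
Entering loop: for char in "python":
After iteration 1: char = 'p', result = 'p'
After iteration 2: char = 'y', result = 'yp'
After iteration 3: char = 't', result = 'typ'
After iteration 4: char = 'h', result = 'htyp'
After iteration 5: char = 'o', result = 'ohtyp'
After iteration 6: char = 'n', result = 'nohtyp'
Loop ends.

Final answer: 'nohtyp'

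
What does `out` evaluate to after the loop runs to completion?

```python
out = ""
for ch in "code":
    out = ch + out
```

Let's trace through this code step by step.

Initialize: out = ''
Entering loop: for ch in "code":
After iteration 1: ch = 'c', out = 'c'
After iteration 2: ch = 'o', out = 'oc'
After iteration 3: ch = 'd', out = 'doc'
After iteration 4: ch = 'e', out = 'edoc'
Loop ends.

Final answer: 'edoc'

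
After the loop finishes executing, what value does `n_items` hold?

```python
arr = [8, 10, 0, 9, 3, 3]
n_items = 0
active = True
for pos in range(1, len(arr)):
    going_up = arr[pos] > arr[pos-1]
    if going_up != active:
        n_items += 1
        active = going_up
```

Let's trace through this code step by step.

Initialize: arr = [8, 10, 0, 9, 3, 3]
Initialize: n_items = 0
Initialize: active = True
Entering loop: for pos in range(1, len(arr)):
After iteration 1: pos = 1, n_items = 0, active = True, going_up = True
After iteration 2: pos = 2, n_items = 1, active = False, going_up = False
After iteration 3: pos = 3, n_items = 2, active = True, going_up = True
After iteration 4: pos = 4, n_items = 3, active = False, going_up = False
After iteration 5: pos = 5, n_items = 3, active = False, going_up = False
Loop ends.

Final answer: 3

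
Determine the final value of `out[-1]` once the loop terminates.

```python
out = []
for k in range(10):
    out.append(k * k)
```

Let's trace through this code step by step.

Initialize: out = []
Entering loop: for k in range(10):
After iteration 1: k = 0, out = [0]
After iteration 2: k = 1, out = [0, 1]
After iteration 3: k = 2, out = [0, 1, 4]
After iteration 4: k = 3, out = [0, 1, 4, 9]
After iteration 5: k = 4, out = [0, 1, 4, 9, 16]
After iteration 6: k = 5, out = [0, 1, 4, 9, 16, 25]
After iteration 7: k = 6, out = [0, 1, 4, 9, 16, 25, 36]
After iteration 8: k = 7, out = [0, 1, 4, 9, 16, 25, 36, 49]
After iteration 9: k = 8, out = [0, 1, 4, 9, 16, 25, 36, 49, 64]
After iteration 10: k = 9, out = [0, 1, 4, 9, 16, 25, 36, 49, 64, 81]
Loop ends.
out[-1] = 81

Final answer: 81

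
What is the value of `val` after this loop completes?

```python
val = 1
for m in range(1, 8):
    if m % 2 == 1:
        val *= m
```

Let's trace through this code step by step.

Initialize: val = 1
Entering loop: for m in range(1, 8):
After iteration 1: m = 1, val = 1
After iteration 2: m = 2, val = 1
After iteration 3: m = 3, val = 3
After iteration 4: m = 4, val = 3
After iteration 5: m = 5, val = 15
After iteration 6: m = 6, val = 15
After iteration 7: m = 7, val = 105
Loop ends.

Final answer: 105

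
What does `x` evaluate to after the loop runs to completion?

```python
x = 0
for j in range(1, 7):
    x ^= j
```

Let's trace through this code step by step.

Initialize: x = 0
Entering loop: for j in range(1, 7):
After iteration 1: j = 1, x = 1
After iteration 2: j = 2, x = 3
After iteration 3: j = 3, x = 0
After iteration 4: j = 4, x = 4
After iteration 5: j = 5, x = 1
After iteration 6: j = 6, x = 7
Loop ends.

Final answer: 7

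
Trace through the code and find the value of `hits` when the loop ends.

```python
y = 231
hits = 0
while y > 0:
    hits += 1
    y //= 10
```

Let's trace through this code step by step.

Initialize: y = 231
Initialize: hits = 0
Entering loop: while y > 0:
After iteration 1: y = 23, hits = 1
After iteration 2: y = 2, hits = 2
After iteration 3: y = 0, hits = 3
Loop ends.

Final answer: 3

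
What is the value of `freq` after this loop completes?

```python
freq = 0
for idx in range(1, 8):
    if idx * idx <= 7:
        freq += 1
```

Let's trace through this code step by step.

Initialize: freq = 0
Entering loop: for idx in range(1, 8):
After iteration 1: idx = 1, freq = 1
After iteration 2: idx = 2, freq = 2
After iteration 3: idx = 3, freq = 2
After iteration 4: idx = 4, freq = 2
After iteration 5: idx = 5, freq = 2
After iteration 6: idx = 6, freq = 2
After iteration 7: idx = 7, freq = 2
Loop ends.

Final answer: 2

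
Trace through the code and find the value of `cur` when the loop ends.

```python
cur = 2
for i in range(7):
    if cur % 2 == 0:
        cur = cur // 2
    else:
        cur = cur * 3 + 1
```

Let's trace through this code step by step.

Initialize: cur = 2
Entering loop: for i in range(7):
After iteration 1: i = 0, cur = 1
After iteration 2: i = 1, cur = 4
After iteration 3: i = 2, cur = 2
After iteration 4: i = 3, cur = 1
After iteration 5: i = 4, cur = 4
After iteration 6: i = 5, cur = 2
After iteration 7: i = 6, cur = 1
Loop ends.

Final answer: 1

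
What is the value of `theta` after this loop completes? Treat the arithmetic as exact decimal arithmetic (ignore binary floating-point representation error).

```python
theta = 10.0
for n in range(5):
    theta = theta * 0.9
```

Let's trace through this code step by step.

Initialize: theta = 10.0
Entering loop: for n in range(5):
After iteration 1: n = 0, theta = 9.0
After iteration 2: n = 1, theta = 8.1
After iteration 3: n = 2, theta = 7.29
After iteration 4: n = 3, theta = 6.561
After iteration 5: n = 4, theta = 5.9049
Loop ends.

Final answer: 5.9049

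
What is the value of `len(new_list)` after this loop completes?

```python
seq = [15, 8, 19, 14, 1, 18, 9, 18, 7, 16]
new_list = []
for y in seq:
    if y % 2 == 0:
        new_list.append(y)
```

Let's trace through this code step by step.

Initialize: seq = [15, 8, 19, 14, 1, 18, 9, 18, 7, 16]
Initialize: new_list = []
Entering loop: for y in seq:
After iteration 1: y = 15, new_list = []
After iteration 2: y = 8, new_list = [8]
After iteration 3: y = 19, new_list = [8]
After iteration 4: y = 14, new_list = [8, 14]
After iteration 5: y = 1, new_list = [8, 14]
After iteration 6: y = 18, new_list = [8, 14, 18]
After iteration 7: y = 9, new_list = [8, 14, 18]
After iteration 8: y = 18, new_list = [8, 14, 18, 18]
After iteration 9: y = 7, new_list = [8, 14, 18, 18]
After iteration 10: y = 16, new_list = [8, 14, 18, 18, 16]
Loop ends.
len(new_list) = 5

Final answer: 5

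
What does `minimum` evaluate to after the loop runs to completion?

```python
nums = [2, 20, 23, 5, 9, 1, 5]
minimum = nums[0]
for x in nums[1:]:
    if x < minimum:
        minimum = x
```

Let's trace through this code step by step.

Initialize: nums = [2, 20, 23, 5, 9, 1, 5]
Initialize: minimum = 2
Entering loop: for x in nums[1:]:
After iteration 1: x = 20, minimum = 2
After iteration 2: x = 23, minimum = 2
After iteration 3: x = 5, minimum = 2
After iteration 4: x = 9, minimum = 2
After iteration 5: x = 1, minimum = 1
After iteration 6: x = 5, minimum = 1
Loop ends.

Final answer: 1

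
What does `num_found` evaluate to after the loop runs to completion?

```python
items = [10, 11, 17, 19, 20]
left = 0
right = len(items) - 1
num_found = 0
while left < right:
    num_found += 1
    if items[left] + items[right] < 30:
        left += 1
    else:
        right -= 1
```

Let's trace through this code step by step.

Initialize: items = [10, 11, 17, 19, 20]
Initialize: left = 0
Initialize: right = 4
Initialize: num_found = 0
Entering loop: while left < right:
After iteration 1: left = 0, right = 3, num_found = 1
After iteration 2: left = 1, right = 3, num_found = 2
After iteration 3: left = 1, right = 2, num_found = 3
After iteration 4: left = 2, right = 2, num_found = 4
Loop ends.

Final answer: 4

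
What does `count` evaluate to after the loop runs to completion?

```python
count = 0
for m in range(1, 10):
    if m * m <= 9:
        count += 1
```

Let's trace through this code step by step.

Initialize: count = 0
Entering loop: for m in range(1, 10):
After iteration 1: m = 1, count = 1
After iteration 2: m = 2, count = 2
After iteration 3: m = 3, count = 3
After iteration 4: m = 4, count = 3
After iteration 5: m = 5, count = 3
After iteration 6: m = 6, count = 3
After iteration 7: m = 7, count = 3
After iteration 8: m = 8, count = 3
After iteration 9: m = 9, count = 3
Loop ends.

Final answer: 3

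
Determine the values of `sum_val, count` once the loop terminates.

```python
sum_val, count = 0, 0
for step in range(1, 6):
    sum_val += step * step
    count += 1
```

Let's trace through this code step by step.

Initialize: sum_val = 0
Initialize: count = 0
Entering loop: for step in range(1, 6):
After iteration 1: step = 1, sum_val = 1, count = 1
After iteration 2: step = 2, sum_val = 5, count = 2
After iteration 3: step = 3, sum_val = 14, count = 3
After iteration 4: step = 4, sum_val = 30, count = 4
After iteration 5: step = 5, sum_val = 55, count = 5
Loop ends.

Final answer: 55, 5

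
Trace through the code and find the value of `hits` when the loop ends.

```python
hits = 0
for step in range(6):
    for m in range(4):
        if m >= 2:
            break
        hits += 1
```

Let's trace through this code step by step.

Initialize: hits = 0
Entering loop: for step in range(6):
After iteration 1: step = 0, hits = 2
After iteration 2: step = 1, hits = 4
After iteration 3: step = 2, hits = 6
After iteration 4: step = 3, hits = 8
After iteration 5: step = 4, hits = 10
After iteration 6: step = 5, hits = 12
Loop ends.

Final answer: 12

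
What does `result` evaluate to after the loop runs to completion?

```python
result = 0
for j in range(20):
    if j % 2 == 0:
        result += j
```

Let's trace through this code step by step.

Initialize: result = 0
Entering loop: for j in range(20):
After iteration 1: j = 0, result = 0
After iteration 2: j = 1, result = 0
After iteration 3: j = 2, result = 2
After iteration 4: j = 3, result = 2
After iteration 5: j = 4, result = 6
After iteration 6: j = 5, result = 6
After iteration 7: j = 6, result = 12
After iteration 8: j = 7, result = 12
After iteration 9: j = 8, result = 20
After iteration 10: j = 9, result = 20
After iteration 11: j = 10, result = 30
After iteration 12: j = 11, result = 30
After iteration 13: j = 12, result = 42
After iteration 14: j = 13, result = 42
After iteration 15: j = 14, result = 56
After iteration 16: j = 15, result = 56
After iteration 17: j = 16, result = 72
After iteration 18: j = 17, result = 72
After iteration 19: j = 18, result = 90
After iteration 20: j = 19, result = 90
Loop ends.

Final answer: 90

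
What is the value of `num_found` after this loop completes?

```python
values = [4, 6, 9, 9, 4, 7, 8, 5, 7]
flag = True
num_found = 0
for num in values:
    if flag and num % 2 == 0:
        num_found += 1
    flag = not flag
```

Let's trace through this code step by step.

Initialize: values = [4, 6, 9, 9, 4, 7, 8, 5, 7]
Initialize: flag = True
Initialize: num_found = 0
Entering loop: for num in values:
After iteration 1: num = 4, flag = False, num_found = 1
After iteration 2: num = 6, flag = True, num_found = 1
After iteration 3: num = 9, flag = False, num_found = 1
After iteration 4: num = 9, flag = True, num_found = 1
After iteration 5: num = 4, flag = False, num_found = 2
After iteration 6: num = 7, flag = True, num_found = 2
After iteration 7: num = 8, flag = False, num_found = 3
After iteration 8: num = 5, flag = True, num_found = 3
After iteration 9: num = 7, flag = False, num_found = 3
Loop ends.

Final answer: 3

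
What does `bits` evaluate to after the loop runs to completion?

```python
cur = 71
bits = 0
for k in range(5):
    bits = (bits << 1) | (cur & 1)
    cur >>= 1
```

Let's trace through this code step by step.

Initialize: cur = 71
Initialize: bits = 0
Entering loop: for k in range(5):
After iteration 1: k = 0, cur = 35, bits = 1
After iteration 2: k = 1, cur = 17, bits = 3
After iteration 3: k = 2, cur = 8, bits = 7
After iteration 4: k = 3, cur = 4, bits = 14
After iteration 5: k = 4, cur = 2, bits = 28
Loop ends.

Final answer: 28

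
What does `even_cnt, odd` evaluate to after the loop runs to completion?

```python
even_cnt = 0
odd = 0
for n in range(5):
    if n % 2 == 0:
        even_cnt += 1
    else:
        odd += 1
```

Let's trace through this code step by step.

Initialize: even_cnt = 0
Initialize: odd = 0
Entering loop: for n in range(5):
After iteration 1: n = 0, even_cnt = 1, odd = 0
After iteration 2: n = 1, even_cnt = 1, odd = 1
After iteration 3: n = 2, even_cnt = 2, odd = 1
After iteration 4: n = 3, even_cnt = 2, odd = 2
After iteration 5: n = 4, even_cnt = 3, odd = 2
Loop ends.

Final answer: 3, 2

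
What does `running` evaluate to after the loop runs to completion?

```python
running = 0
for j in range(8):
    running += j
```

Let's trace through this code step by step.

Initialize: running = 0
Entering loop: for j in range(8):
After iteration 1: j = 0, running = 0
After iteration 2: j = 1, running = 1
After iteration 3: j = 2, running = 3
After iteration 4: j = 3, running = 6
After iteration 5: j = 4, running = 10
After iteration 6: j = 5, running = 15
After iteration 7: j = 6, running = 21
After iteration 8: j = 7, running = 28
Loop ends.

Final answer: 28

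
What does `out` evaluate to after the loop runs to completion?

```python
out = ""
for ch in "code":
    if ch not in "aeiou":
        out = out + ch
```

Let's trace through this code step by step.

Initialize: out = ''
Entering loop: for ch in "code":
After iteration 1: ch = 'c', out = 'c'
After iteration 2: ch = 'o', out = 'c'
After iteration 3: ch = 'd', out = 'cd'
After iteration 4: ch = 'e', out = 'cd'
Loop ends.

Final answer: 'cd'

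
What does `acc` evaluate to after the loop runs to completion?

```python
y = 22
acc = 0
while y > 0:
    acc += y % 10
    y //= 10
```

Let's trace through this code step by step.

Initialize: y = 22
Initialize: acc = 0
Entering loop: while y > 0:
After iteration 1: y = 2, acc = 2
After iteration 2: y = 0, acc = 4
Loop ends.

Final answer: 4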